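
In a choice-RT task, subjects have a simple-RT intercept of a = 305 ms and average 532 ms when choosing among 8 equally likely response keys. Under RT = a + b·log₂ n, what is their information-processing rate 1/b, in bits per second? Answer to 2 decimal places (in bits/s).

Choice component = 532 − 305 = 227 ms over log₂(8) = 3 bits.
b = 227 / 3 = 75.667 ms/bit, so 1/b = 13.216 bits/s.

13.22 bits/s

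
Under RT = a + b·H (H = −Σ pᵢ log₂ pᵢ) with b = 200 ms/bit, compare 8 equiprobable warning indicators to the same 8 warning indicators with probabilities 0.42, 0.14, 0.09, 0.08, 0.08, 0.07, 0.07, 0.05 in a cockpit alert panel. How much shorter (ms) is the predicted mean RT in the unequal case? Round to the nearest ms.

The RT saving is b·ΔH. Equiprobable H₀ = log₂(8) = 3.0000 bits; with the given probabilities H = 2.5716 bits.
b·(H₀ − H) = 200 × (3.0000 − 2.5716) = 85.67 ms.

86 ms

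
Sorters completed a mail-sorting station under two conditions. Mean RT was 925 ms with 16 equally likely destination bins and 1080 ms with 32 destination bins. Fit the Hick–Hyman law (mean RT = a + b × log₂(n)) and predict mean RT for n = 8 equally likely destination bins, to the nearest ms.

Solve the two-equation system in a and b:
  b = (1080 − 925) / (log₂ 32 − log₂ 16) = 155 / (5 − 4) = 155 ms/bit
  a = 925 − 155 × 4 = 305 ms
Then RT(8) = 305 + 155 × log₂ 8 = 305 + 155 × 3 ≈ 770.000 ms.

770 ms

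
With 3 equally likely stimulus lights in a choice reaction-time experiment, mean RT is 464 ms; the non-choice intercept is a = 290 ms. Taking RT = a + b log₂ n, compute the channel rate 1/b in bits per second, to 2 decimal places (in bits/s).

9.11 bits/s

b = (464 − 290)/log₂ 3 = 174/1.5850 = 109.782 ms per bit = 0.10978 s/bit; the reciprocal is 9.109 bits/s.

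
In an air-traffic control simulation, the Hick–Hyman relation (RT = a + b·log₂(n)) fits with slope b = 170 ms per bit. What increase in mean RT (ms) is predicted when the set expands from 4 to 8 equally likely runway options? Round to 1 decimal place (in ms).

The intercept a cancels: ΔRT = b·(log₂ n₂ − log₂ n₁) = b·log₂(n₂/n₁).
log₂(8) − log₂(4) = log₂(8/4) = log₂(2) = 1.
ΔRT = 170 × 1.0000 = 170.000 ms.

170.0 ms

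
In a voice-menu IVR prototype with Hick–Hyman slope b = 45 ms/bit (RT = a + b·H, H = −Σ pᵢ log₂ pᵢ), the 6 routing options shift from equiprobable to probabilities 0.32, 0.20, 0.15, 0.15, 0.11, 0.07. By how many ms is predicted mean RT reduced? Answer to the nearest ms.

The RT saving is b·ΔH. Equiprobable H₀ = log₂(6) = 2.5850 bits; with the given probabilities H = 2.4304 bits.
b·(H₀ − H) = 45 × (2.5850 − 2.4304) = 6.96 ms.

7 ms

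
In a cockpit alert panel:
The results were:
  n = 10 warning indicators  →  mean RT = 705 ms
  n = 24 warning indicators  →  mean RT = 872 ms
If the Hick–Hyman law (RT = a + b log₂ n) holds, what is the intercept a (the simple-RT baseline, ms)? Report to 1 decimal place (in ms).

Slope: b = (872 − 705) / (log₂ 24 − log₂ 10) = 167/1.2630 = 132.221 ms/bit.
a = RT₁ − b·log₂ n₁ = 705 − 132.221 × 3.3219 = 265.770 ms.

265.8 ms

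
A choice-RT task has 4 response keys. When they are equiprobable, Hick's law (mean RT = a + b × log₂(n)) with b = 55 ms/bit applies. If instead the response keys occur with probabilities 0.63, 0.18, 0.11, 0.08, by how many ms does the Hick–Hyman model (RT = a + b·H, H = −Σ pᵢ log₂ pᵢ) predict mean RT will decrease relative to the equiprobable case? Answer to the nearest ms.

The RT saving is b·ΔH. Equiprobable H₀ = log₂(4) = 2.0000 bits; with the given probabilities H = 1.5070 bits.
b·(H₀ − H) = 55 × (2.0000 − 1.5070) = 27.11 ms.

27 ms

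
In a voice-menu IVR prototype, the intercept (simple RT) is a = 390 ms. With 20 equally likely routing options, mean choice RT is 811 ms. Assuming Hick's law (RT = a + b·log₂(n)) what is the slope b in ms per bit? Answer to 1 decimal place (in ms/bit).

20 alternatives carry log₂ 20 = 4.3219 bits; the choice cost is 811 − 390 = 421 ms, so b = 421/4.3219 = 97.410 ms/bit.

97.4 ms/bit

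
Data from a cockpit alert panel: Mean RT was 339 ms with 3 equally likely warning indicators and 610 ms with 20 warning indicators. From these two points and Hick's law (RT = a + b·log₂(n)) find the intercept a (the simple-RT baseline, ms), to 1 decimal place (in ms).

Slope: b = (610 − 339) / (log₂ 20 − log₂ 3) = 271/2.7370 = 99.015 ms/bit.
a = RT₁ − b·log₂ n₁ = 339 − 99.015 × 1.5850 = 182.065 ms.

182.1 ms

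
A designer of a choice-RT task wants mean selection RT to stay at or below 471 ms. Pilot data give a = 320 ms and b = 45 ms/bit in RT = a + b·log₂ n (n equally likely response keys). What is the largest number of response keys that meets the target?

Set 320 + 45·log₂ n ≤ 471 → log₂ n ≤ (471 − 320)/45 = 3.3556.
So n ≤ 2^3.3556 = 10.236; the largest integer n is 10.

10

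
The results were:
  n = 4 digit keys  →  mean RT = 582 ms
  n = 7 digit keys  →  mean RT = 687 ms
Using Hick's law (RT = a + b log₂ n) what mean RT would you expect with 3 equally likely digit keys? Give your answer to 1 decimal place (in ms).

528.0 ms

Fit slope and intercept:
  b = (687 − 582) / (log₂ 7 − log₂ 4) = 105 / (2.8074 − 2) = 130.054 ms/bit
  a = 582 − 130.054 × 2 = 321.891 ms
Then RT(3) = 321.891 + 130.054 × log₂ 3 = 321.891 + 130.054 × 1.5850 ≈ 528.023 ms.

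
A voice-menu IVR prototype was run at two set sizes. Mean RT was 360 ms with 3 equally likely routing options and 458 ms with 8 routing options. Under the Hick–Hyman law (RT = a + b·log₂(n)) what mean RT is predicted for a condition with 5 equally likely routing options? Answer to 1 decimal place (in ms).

411.0 ms

Solve the two-equation system in a and b:
  b = (458 − 360) / (log₂ 8 − log₂ 3) = 98 / (3 − 1.5850) = 69.256 ms/bit
  a = 360 − 69.256 × 1.5850 = 250.232 ms
Then RT(5) = 250.232 + 69.256 × log₂ 5 = 250.232 + 69.256 × 2.3219 ≈ 411.039 ms.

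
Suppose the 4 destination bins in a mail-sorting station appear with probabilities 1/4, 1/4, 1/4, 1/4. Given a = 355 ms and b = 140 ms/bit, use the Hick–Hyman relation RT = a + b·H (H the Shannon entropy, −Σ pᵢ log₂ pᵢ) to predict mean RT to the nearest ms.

Each term −pᵢ log₂ pᵢ: 0.25·2 + 0.25·2 + 0.25·2 + 0.25·2; summed, H = 2.000 bits.
Mean RT = a + bH = 355 + 140·2.000 = 635.00 ms.

635 ms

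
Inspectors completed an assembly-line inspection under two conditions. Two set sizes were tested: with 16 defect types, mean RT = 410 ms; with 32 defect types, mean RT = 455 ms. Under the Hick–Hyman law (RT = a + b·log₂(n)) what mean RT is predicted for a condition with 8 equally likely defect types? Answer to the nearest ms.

Solve the two-equation system in a and b:
  b = (455 − 410) / (log₂ 32 − log₂ 16) = 45 / (5 − 4) = 45 ms/bit
  a = 410 − 45 × 4 = 230 ms
Then RT(8) = 230 + 45 × log₂ 8 = 230 + 45 × 3 ≈ 365.000 ms.

365 ms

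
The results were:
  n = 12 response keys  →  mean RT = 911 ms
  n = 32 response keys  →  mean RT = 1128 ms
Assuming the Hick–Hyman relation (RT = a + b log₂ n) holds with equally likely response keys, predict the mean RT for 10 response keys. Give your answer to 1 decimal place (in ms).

With log₂ n on the abscissa the relation is linear; from the two conditions:
  b = (1128 − 911) / (log₂ 32 − log₂ 12) = 217 / (5 − 3.5850) = 153.353 ms/bit
  a = 911 − 153.353 × 3.5850 = 361.236 ms
Then RT(10) = 361.236 + 153.353 × log₂ 10 = 361.236 + 153.353 × 3.3219 ≈ 870.663 ms.

870.7 ms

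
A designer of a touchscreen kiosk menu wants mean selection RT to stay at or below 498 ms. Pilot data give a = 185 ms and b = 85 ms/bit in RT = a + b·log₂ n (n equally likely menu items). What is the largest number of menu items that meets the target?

12

Set 185 + 85·log₂ n ≤ 498 → log₂ n ≤ (498 − 185)/85 = 3.6824.
So n ≤ 2^3.6824 = 12.838; the largest integer n is 12.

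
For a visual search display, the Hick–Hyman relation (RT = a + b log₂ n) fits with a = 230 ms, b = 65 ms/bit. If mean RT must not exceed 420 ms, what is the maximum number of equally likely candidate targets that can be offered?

7

65·log₂ n ≤ 420 − 230 = 190, giving log₂ n ≤ 2.9231 and n ≤ 7.585. The largest whole number is 7.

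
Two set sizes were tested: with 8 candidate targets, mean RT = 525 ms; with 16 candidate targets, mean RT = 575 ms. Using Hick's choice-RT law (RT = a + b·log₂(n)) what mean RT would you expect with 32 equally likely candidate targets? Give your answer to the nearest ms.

625 ms

RT is linear in log₂ n, so two points fix the line:
  b = (575 − 525) / (log₂ 16 − log₂ 8) = 50 / (4 − 3) = 50 ms/bit
  a = 525 − 50 × 3 = 375 ms
Then RT(32) = 375 + 50 × log₂ 32 = 375 + 50 × 5 ≈ 625.000 ms.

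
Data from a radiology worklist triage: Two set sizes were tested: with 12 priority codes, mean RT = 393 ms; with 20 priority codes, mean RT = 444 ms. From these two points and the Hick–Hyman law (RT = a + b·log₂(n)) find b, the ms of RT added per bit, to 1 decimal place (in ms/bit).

Slope: b = (444 − 393) / (log₂ 20 − log₂ 12) = 51/0.7370 = 69.203 ms/bit.

69.2 ms/bit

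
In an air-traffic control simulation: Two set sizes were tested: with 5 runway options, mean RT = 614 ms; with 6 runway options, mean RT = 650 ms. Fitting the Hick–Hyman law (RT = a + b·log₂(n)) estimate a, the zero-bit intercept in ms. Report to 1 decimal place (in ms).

Slope: b = (650 − 614) / (log₂ 6 − log₂ 5) = 36/0.2630 = 136.864 ms/bit.
Intercept: a = 614 − 136.864·log₂(5) = 296.211 ms.

296.2 ms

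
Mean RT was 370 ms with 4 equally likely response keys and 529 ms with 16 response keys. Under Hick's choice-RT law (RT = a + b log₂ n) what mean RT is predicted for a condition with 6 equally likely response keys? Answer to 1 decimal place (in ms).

Solve the two-equation system in a and b:
  b = (529 − 370) / (log₂ 16 − log₂ 4) = 159 / (4 − 2) = 79.500 ms/bit
  a = 370 − 79.500 × 2 = 211.000 ms
Then RT(6) = 211.000 + 79.500 × log₂ 6 = 211.000 + 79.500 × 2.5850 ≈ 416.505 ms.

416.5 ms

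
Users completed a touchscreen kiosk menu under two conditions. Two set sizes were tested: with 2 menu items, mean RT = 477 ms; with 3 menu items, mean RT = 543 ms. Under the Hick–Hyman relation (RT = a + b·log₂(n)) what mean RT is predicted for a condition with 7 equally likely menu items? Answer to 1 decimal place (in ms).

Fit slope and intercept:
  b = (543 − 477) / (log₂ 3 − log₂ 2) = 66 / (1.5850 − 1) = 112.828 ms/bit
  a = 477 − 112.828 × 1 = 364.172 ms
Then RT(7) = 364.172 + 112.828 × log₂ 7 = 364.172 + 112.828 × 2.8074 ≈ 680.920 ms.

680.9 ms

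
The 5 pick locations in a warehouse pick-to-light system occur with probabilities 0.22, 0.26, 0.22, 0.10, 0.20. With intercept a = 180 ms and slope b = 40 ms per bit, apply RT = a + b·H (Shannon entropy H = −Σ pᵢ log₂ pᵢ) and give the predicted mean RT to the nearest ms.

271 ms

H = 0.22·log₂(1/0.22) + 0.26·log₂(1/0.26) + 0.22·log₂(1/0.22) + 0.10·log₂(1/0.10) + 0.20·log₂(1/0.20) = 2.2630 bits.
RT = 180 + 40 × 2.2630 = 270.52 ms.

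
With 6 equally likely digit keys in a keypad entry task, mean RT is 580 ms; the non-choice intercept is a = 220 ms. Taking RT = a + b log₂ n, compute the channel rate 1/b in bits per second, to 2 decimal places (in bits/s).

b = (580 − 220)/log₂ 6 = 360/2.5850 = 139.267 ms per bit = 0.13927 s/bit; the reciprocal is 7.180 bits/s.

7.18 bits/s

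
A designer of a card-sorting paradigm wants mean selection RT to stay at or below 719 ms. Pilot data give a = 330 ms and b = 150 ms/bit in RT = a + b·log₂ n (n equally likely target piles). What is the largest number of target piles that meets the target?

6

Set 330 + 150·log₂ n ≤ 719 → log₂ n ≤ (719 − 330)/150 = 2.5933.
So n ≤ 2^2.5933 = 6.035; the largest integer n is 6.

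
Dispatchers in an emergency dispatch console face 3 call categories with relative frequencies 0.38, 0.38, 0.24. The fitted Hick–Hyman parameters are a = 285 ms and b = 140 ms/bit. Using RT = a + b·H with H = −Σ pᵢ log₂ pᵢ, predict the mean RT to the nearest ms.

Entropy contributions −pᵢ log₂ pᵢ: 0.5305, 0.5305, 0.4941; sum H = 1.5550 bits.
RT = a + bH = 285 + 140·1.5550 = 502.71 ms.

503 ms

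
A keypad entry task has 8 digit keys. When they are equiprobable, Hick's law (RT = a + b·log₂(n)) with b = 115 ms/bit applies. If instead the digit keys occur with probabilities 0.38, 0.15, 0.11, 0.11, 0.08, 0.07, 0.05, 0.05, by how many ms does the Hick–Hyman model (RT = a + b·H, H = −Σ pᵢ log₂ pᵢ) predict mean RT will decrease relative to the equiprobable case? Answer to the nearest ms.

42 ms

Equiprobable entropy H₀ = log₂ 8 = 3.0000 bits.
Skewed entropy H = −Σ pᵢ log₂ pᵢ = 2.6338 bits.
ΔRT = b·(H₀ − H) = 115 × 0.3662 = 42.11 ms.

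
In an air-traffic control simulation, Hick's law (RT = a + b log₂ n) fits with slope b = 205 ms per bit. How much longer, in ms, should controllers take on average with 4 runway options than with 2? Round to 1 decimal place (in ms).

ΔRT = (a + b log₂ n₂) − (a + b log₂ n₁) = b·(log₂ n₂ − log₂ n₁).
log₂(4) − log₂(2) = log₂(4/2) = log₂(2) = 1.
ΔRT = 205 × 1.0000 = 205.000 ms.

205.0 ms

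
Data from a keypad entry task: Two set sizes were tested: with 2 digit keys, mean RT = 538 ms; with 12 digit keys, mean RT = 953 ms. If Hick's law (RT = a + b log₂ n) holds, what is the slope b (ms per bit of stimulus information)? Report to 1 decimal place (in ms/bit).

160.5 ms/bit

The slope on a log₂ axis is (953 − 538) / (3.5850 − 1) = 160.544 ms/bit.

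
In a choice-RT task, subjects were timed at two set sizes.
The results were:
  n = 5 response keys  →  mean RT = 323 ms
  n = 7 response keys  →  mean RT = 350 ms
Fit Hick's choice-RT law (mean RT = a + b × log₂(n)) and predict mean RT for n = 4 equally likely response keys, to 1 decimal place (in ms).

RT is linear in log₂ n, so two points fix the line:
  b = (350 − 323) / (log₂ 7 − log₂ 5) = 27 / (2.8074 − 2.3219) = 55.621 ms/bit
  a = 323 − 55.621 × 2.3219 = 193.852 ms
Then RT(4) = 193.852 + 55.621 × log₂ 4 = 193.852 + 55.621 × 2 ≈ 305.094 ms.

305.1 ms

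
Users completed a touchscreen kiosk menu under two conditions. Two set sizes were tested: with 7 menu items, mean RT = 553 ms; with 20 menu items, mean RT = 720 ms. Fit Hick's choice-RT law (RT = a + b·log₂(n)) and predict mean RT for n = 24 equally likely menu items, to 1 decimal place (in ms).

749.0 ms

RT is linear in log₂ n, so two points fix the line:
  b = (720 − 553) / (log₂ 20 − log₂ 7) = 167 / (4.3219 − 2.8074) = 110.262 ms/bit
  a = 553 − 110.262 × 2.8074 = 243.455 ms
Then RT(24) = 243.455 + 110.262 × log₂ 24 = 243.455 + 110.262 × 4.5850 ≈ 749.003 ms.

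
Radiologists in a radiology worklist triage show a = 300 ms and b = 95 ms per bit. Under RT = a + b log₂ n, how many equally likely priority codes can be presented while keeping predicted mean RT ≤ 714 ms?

Set 300 + 95·log₂ n ≤ 714 → log₂ n ≤ (714 − 300)/95 = 4.3579.
So n ≤ 2^4.3579 = 20.505; the largest integer n is 20.

20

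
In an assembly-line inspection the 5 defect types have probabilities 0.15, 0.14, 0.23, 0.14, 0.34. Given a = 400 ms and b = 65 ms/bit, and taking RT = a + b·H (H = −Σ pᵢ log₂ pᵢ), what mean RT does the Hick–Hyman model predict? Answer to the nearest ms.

544 ms

Entropy contributions −pᵢ log₂ pᵢ: 0.4105, 0.3971, 0.4877, 0.3971, 0.5292; sum H = 2.2216 bits.
RT = a + bH = 400 + 65·2.2216 = 544.40 ms.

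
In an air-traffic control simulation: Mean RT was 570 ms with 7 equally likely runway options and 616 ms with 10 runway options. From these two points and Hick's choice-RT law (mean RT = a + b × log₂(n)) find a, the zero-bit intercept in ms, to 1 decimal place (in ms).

319.0 ms

b = (RT₂ − RT₁)/(log₂ n₂ − log₂ n₁) = (616 − 570)/(3.3219 − 2.8074) = 89.394 ms/bit.
Intercept: a = 570 − 89.394·log₂(7) = 319.038 ms.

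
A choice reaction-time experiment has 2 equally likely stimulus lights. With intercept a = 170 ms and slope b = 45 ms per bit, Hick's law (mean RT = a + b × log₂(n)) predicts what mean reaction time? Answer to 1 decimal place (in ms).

215.0 ms

log₂(2) = 1 bits, so RT = 170 + 45 × 1 ≈ 215.000 ms.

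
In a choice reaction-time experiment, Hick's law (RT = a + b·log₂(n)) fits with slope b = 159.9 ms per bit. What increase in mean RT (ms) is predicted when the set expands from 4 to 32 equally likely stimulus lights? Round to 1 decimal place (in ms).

479.7 ms

The intercept a cancels: ΔRT = b·(log₂ n₂ − log₂ n₁) = b·log₂(n₂/n₁).
log₂(32) − log₂(4) = log₂(32/4) = log₂(8) = 3.
ΔRT = 159.9 × 3.0000 = 479.700 ms.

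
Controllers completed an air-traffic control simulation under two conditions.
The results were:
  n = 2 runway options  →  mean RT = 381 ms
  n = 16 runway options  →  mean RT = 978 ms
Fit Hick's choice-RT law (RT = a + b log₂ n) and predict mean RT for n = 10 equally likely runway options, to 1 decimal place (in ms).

843.1 ms

Solve the two-equation system in a and b:
  b = (978 − 381) / (log₂ 16 − log₂ 2) = 597 / (4 − 1) = 199.000 ms/bit
  a = 381 − 199.000 × 1 = 182.000 ms
Then RT(10) = 182.000 + 199.000 × log₂ 10 = 182.000 + 199.000 × 3.3219 ≈ 843.064 ms.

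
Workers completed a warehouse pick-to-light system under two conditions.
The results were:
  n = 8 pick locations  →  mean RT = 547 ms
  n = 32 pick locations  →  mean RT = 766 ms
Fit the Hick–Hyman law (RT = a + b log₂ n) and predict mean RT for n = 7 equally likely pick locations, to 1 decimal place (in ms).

525.9 ms

With log₂ n on the abscissa the relation is linear; from the two conditions:
  b = (766 − 547) / (log₂ 32 − log₂ 8) = 219 / (5 − 3) = 109.500 ms/bit
  a = 547 − 109.500 × 3 = 218.500 ms
Then RT(7) = 218.500 + 109.500 × log₂ 7 = 218.500 + 109.500 × 2.8074 ≈ 525.905 ms.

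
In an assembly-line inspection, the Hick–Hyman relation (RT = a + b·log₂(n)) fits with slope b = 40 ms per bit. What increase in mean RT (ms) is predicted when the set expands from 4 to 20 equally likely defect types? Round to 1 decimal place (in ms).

The intercept a cancels: ΔRT = b·(log₂ n₂ − log₂ n₁) = b·log₂(n₂/n₁).
log₂(20) − log₂(4) = 4.3219 − 2 = 2.3219.
ΔRT = 40 × 2.3219 = 92.877 ms.

92.9 ms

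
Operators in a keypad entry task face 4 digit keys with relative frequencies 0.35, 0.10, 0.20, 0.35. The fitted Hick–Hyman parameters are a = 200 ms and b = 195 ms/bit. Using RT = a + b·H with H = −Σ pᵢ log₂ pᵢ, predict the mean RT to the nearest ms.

562 ms

H = 0.35·log₂(1/0.35) + 0.10·log₂(1/0.10) + 0.20·log₂(1/0.20) + 0.35·log₂(1/0.35) = 1.8568 bits.
RT = 200 + 195 × 1.8568 = 562.07 ms.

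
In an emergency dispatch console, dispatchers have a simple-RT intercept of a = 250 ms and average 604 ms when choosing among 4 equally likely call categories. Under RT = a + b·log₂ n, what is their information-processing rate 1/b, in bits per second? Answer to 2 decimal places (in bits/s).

Choice component = 604 − 250 = 354 ms over log₂(4) = 2 bits.
b = 354 / 2 = 177.000 ms/bit, so 1/b = 5.650 bits/s.

5.65 bits/s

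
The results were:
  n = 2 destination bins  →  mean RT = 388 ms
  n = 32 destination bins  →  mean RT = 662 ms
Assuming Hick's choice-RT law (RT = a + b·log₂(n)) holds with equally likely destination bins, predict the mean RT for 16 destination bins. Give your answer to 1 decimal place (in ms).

With log₂ n on the abscissa the relation is linear; from the two conditions:
  b = (662 − 388) / (log₂ 32 − log₂ 2) = 274 / (5 − 1) = 68.500 ms/bit
  a = 388 − 68.500 × 1 = 319.500 ms
Then RT(16) = 319.500 + 68.500 × log₂ 16 = 319.500 + 68.500 × 4 ≈ 593.500 ms.

593.5 ms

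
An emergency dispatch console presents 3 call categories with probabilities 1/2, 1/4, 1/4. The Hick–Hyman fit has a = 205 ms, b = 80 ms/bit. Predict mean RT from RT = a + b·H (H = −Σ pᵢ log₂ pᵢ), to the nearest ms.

Each term −pᵢ log₂ pᵢ: 0.5·1 + 0.25·2 + 0.25·2; summed, H = 1.500 bits.
Mean RT = a + bH = 205 + 80·1.500 = 325.00 ms.

325 ms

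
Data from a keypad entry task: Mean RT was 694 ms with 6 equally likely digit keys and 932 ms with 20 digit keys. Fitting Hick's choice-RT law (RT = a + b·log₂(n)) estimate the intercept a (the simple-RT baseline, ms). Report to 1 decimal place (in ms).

339.8 ms

The slope on a log₂ axis is (932 − 694) / (4.3219 − 2.5850) = 137.021 ms/bit.
a = RT₁ − b·log₂ n₁ = 694 − 137.021 × 2.5850 = 339.807 ms.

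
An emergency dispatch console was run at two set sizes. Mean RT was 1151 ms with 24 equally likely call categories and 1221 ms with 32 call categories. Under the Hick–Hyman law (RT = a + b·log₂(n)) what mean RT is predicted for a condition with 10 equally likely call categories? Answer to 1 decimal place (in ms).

RT is linear in log₂ n, so two points fix the line:
  b = (1221 − 1151) / (log₂ 32 − log₂ 24) = 70 / (5 − 4.5850) = 168.659 ms/bit
  a = 1151 − 168.659 × 4.5850 = 377.703 ms
Then RT(10) = 377.703 + 168.659 × log₂ 10 = 377.703 + 168.659 × 3.3219 ≈ 937.977 ms.

938.0 ms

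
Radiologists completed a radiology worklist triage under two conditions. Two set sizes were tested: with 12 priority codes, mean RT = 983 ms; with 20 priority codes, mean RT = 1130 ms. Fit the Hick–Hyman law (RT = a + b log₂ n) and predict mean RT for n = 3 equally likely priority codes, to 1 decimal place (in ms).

584.1 ms

RT is linear in log₂ n, so two points fix the line:
  b = (1130 − 983) / (log₂ 20 − log₂ 12) = 147 / (4.3219 − 3.5850) = 199.467 ms/bit
  a = 983 − 199.467 × 3.5850 = 267.920 ms
Then RT(3) = 267.920 + 199.467 × log₂ 3 = 267.920 + 199.467 × 1.5850 ≈ 584.067 ms.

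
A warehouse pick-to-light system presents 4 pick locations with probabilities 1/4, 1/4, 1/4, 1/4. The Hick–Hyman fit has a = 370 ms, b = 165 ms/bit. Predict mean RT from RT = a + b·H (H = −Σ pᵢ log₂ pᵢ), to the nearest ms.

Each term −pᵢ log₂ pᵢ: 0.25·2 + 0.25·2 + 0.25·2 + 0.25·2; summed, H = 2.000 bits.
Mean RT = a + bH = 370 + 165·2.000 = 700.00 ms.

700 ms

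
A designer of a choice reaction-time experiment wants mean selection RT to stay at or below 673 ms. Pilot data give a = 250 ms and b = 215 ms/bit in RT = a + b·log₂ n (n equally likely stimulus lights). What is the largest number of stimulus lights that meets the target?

3

Information budget: (673 − 250)/215 = 1.9674 bits, so n ≤ 2^1.9674 = 3.911 → at most 3.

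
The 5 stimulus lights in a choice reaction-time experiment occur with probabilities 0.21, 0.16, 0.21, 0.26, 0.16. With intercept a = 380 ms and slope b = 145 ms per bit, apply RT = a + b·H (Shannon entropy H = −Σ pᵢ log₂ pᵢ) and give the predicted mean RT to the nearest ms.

713 ms

H = 0.21·log₂(1/0.21) + 0.16·log₂(1/0.16) + 0.21·log₂(1/0.21) + 0.26·log₂(1/0.26) + 0.16·log₂(1/0.16) = 2.2970 bits.
RT = 380 + 145 × 2.2970 = 713.06 ms.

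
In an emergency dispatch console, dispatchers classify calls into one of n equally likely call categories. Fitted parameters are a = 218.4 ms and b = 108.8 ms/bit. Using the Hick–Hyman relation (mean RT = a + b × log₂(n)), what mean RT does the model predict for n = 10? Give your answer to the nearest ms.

580 ms

log₂(10) = 3.3219 bits, so RT = 218.4 + 108.8 × 3.3219 ≈ 579.826 ms.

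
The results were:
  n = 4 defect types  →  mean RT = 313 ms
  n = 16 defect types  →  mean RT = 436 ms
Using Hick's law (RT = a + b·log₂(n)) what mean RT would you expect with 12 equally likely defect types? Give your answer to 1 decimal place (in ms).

410.5 ms

Fit slope and intercept:
  b = (436 − 313) / (log₂ 16 − log₂ 4) = 123 / (4 − 2) = 61.500 ms/bit
  a = 313 − 61.500 × 2 = 190.000 ms
Then RT(12) = 190.000 + 61.500 × log₂ 12 = 190.000 + 61.500 × 3.5850 ≈ 410.475 ms.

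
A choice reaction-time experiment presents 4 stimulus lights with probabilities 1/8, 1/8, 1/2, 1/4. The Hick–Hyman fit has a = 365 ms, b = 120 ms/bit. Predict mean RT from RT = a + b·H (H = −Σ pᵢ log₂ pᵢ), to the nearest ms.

575 ms

H = −Σ pᵢ log₂ pᵢ = 0.125·3 + 0.125·3 + 0.5·1 + 0.25·2 = 1.750 bits.
RT = 365 + 120 × 1.750 = 575.00 ms.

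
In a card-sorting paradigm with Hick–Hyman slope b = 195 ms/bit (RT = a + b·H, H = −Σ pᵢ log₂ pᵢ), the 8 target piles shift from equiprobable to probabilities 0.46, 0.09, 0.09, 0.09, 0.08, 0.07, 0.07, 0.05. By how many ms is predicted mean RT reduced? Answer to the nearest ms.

98 ms

The RT saving is b·ΔH. Equiprobable H₀ = log₂(8) = 3.0000 bits; with the given probabilities H = 2.4980 bits.
b·(H₀ − H) = 195 × (3.0000 − 2.4980) = 97.89 ms.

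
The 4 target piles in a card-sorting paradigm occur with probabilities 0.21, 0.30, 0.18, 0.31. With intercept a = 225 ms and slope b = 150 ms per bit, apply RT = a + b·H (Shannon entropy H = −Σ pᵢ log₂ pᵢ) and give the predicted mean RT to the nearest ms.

519 ms

Entropy contributions −pᵢ log₂ pᵢ: 0.4728, 0.5211, 0.4453, 0.5238; sum H = 1.9630 bits.
RT = a + bH = 225 + 150·1.9630 = 519.45 ms.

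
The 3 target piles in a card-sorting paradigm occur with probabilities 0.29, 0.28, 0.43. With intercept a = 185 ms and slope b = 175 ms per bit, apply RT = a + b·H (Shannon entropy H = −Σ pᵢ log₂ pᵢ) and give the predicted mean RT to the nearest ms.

457 ms

Entropy contributions −pᵢ log₂ pᵢ: 0.5179, 0.5142, 0.5236; sum H = 1.5557 bits.
RT = a + bH = 185 + 175·1.5557 = 457.25 ms.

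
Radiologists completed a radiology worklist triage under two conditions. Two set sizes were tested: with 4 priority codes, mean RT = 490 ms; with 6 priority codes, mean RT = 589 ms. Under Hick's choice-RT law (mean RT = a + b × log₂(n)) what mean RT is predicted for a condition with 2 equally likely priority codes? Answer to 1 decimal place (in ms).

Solve the two-equation system in a and b:
  b = (589 − 490) / (log₂ 6 − log₂ 4) = 99 / (2.5850 − 2) = 169.242 ms/bit
  a = 490 − 169.242 × 2 = 151.517 ms
Then RT(2) = 151.517 + 169.242 × log₂ 2 = 151.517 + 169.242 × 1 ≈ 320.758 ms.

320.8 ms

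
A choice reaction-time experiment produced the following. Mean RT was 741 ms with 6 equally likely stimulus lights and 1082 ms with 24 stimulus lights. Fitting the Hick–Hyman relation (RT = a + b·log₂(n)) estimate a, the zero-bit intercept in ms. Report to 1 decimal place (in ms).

b = (RT₂ − RT₁)/(log₂ n₂ − log₂ n₁) = (1082 − 741)/(4.5850 − 2.5850) = 170.500 ms/bit.
a = RT₁ − b·log₂ n₁ = 741 − 170.500 × 2.5850 = 300.264 ms.

300.3 ms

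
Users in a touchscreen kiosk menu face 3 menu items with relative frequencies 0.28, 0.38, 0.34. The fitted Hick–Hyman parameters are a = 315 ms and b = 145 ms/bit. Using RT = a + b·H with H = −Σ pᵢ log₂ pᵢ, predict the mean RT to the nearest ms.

H = 0.28·log₂(1/0.28) + 0.38·log₂(1/0.38) + 0.34·log₂(1/0.34) = 1.5738 bits.
RT = 315 + 145 × 1.5738 = 543.21 ms.

543 ms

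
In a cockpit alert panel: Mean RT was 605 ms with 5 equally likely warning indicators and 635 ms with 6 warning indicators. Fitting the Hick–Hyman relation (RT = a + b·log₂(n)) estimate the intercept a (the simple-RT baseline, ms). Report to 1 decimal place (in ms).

340.2 ms

b = (RT₂ − RT₁)/(log₂ n₂ − log₂ n₁) = (635 − 605)/(2.5850 − 2.3219) = 114.054 ms/bit.
a = RT₁ − b·log₂ n₁ = 605 − 114.054 × 2.3219 = 340.176 ms.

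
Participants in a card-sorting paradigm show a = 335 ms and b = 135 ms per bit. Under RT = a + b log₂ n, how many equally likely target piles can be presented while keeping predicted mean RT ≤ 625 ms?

4

Set 335 + 135·log₂ n ≤ 625 → log₂ n ≤ (625 − 335)/135 = 2.1481.
So n ≤ 2^2.1481 = 4.433; the largest integer n is 4.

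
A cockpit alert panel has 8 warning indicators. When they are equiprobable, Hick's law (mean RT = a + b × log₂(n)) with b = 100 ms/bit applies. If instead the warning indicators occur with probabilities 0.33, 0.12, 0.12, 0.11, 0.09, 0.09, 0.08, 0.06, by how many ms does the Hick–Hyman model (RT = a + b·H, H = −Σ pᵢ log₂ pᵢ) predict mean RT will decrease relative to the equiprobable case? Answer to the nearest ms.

23 ms

Equiprobable entropy H₀ = log₂ 8 = 3.0000 bits.
Skewed entropy H = −Σ pᵢ log₂ pᵢ = 2.7726 bits.
ΔRT = b·(H₀ − H) = 100 × 0.2274 = 22.74 ms.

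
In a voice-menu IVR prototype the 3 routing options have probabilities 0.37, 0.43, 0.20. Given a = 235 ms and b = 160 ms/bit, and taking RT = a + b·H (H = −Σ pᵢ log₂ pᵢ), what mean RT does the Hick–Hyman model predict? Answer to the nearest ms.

Entropy contributions −pᵢ log₂ pᵢ: 0.5307, 0.5236, 0.4644; sum H = 1.5187 bits.
RT = a + bH = 235 + 160·1.5187 = 477.99 ms.

478 ms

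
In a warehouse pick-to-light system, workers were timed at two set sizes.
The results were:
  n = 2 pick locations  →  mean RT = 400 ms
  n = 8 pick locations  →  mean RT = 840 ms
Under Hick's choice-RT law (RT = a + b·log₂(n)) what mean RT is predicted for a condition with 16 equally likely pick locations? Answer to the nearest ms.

1060 ms

Fit slope and intercept:
  b = (840 − 400) / (log₂ 8 − log₂ 2) = 440 / (3 − 1) = 220 ms/bit
  a = 400 − 220 × 1 = 180 ms
Then RT(16) = 180 + 220 × log₂ 16 = 180 + 220 × 4 ≈ 1060.000 ms.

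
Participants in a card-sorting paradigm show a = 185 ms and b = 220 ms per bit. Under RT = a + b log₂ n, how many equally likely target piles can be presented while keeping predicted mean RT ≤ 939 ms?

10

220·log₂ n ≤ 939 − 185 = 754, giving log₂ n ≤ 3.4273 and n ≤ 10.758. The largest whole number is 10.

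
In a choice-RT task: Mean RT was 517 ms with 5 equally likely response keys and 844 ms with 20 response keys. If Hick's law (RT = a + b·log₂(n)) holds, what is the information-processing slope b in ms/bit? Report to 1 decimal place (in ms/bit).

Slope: b = (844 − 517) / (log₂ 20 − log₂ 5) = 327/2.0000 = 163.500 ms/bit.

163.5 ms/bit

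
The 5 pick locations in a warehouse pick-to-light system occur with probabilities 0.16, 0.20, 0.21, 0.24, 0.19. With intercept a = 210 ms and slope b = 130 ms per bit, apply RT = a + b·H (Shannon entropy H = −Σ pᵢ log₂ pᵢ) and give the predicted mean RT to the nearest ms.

Entropy contributions −pᵢ log₂ pᵢ: 0.4230, 0.4644, 0.4728, 0.4941, 0.4552; sum H = 2.3096 bits.
RT = a + bH = 210 + 130·2.3096 = 510.25 ms.

510 ms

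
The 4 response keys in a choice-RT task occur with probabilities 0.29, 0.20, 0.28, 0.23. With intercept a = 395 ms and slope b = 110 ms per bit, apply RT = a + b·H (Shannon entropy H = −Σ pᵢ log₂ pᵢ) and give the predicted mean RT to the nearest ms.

613 ms

Entropy contributions −pᵢ log₂ pᵢ: 0.5179, 0.4644, 0.5142, 0.4877; sum H = 1.9842 bits.
RT = a + bH = 395 + 110·1.9842 = 613.26 ms.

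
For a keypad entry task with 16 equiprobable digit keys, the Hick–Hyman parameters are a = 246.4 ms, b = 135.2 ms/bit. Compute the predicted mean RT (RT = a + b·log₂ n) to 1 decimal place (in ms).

787.2 ms

log₂(16) = 4 bits, so RT = 246.4 + 135.2 × 4 ≈ 787.200 ms.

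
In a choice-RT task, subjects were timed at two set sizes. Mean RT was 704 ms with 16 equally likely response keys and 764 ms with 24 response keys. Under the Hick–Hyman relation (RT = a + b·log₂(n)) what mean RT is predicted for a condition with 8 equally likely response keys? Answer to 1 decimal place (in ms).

Fit slope and intercept:
  b = (764 − 704) / (log₂ 24 − log₂ 16) = 60 / (4.5850 − 4) = 102.571 ms/bit
  a = 704 − 102.571 × 4 = 293.717 ms
Then RT(8) = 293.717 + 102.571 × log₂ 8 = 293.717 + 102.571 × 3 ≈ 601.429 ms.

601.4 ms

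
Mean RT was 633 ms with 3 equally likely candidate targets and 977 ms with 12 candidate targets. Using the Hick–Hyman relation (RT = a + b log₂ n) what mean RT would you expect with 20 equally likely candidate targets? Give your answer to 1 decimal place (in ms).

1103.8 ms

Fit slope and intercept:
  b = (977 − 633) / (log₂ 12 − log₂ 3) = 344 / (3.5850 − 1.5850) = 172.000 ms/bit
  a = 633 − 172.000 × 1.5850 = 360.386 ms
Then RT(20) = 360.386 + 172.000 × log₂ 20 = 360.386 + 172.000 × 4.3219 ≈ 1103.758 ms.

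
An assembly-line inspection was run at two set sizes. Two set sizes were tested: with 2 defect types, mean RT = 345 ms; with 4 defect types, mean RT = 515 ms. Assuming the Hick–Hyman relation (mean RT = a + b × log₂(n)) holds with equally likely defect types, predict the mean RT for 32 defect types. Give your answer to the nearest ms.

Solve the two-equation system in a and b:
  b = (515 − 345) / (log₂ 4 − log₂ 2) = 170 / (2 − 1) = 170 ms/bit
  a = 345 − 170 × 1 = 175 ms
Then RT(32) = 175 + 170 × log₂ 32 = 175 + 170 × 5 ≈ 1025.000 ms.

1025 ms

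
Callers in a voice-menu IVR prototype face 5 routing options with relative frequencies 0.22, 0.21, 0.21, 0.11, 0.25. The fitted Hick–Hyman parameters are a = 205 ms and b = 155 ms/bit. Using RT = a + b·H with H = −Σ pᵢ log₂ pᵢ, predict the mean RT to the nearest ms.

558 ms

Entropy contributions −pᵢ log₂ pᵢ: 0.4806, 0.4728, 0.4728, 0.3503, 0.5000; sum H = 2.2765 bits.
RT = a + bH = 205 + 155·2.2765 = 557.86 ms.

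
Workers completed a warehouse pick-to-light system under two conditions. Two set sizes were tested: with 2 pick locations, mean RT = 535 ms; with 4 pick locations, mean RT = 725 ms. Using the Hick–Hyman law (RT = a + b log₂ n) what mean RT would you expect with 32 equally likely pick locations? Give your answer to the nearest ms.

1295 ms

With log₂ n on the abscissa the relation is linear; from the two conditions:
  b = (725 − 535) / (log₂ 4 − log₂ 2) = 190 / (2 − 1) = 190 ms/bit
  a = 535 − 190 × 1 = 345 ms
Then RT(32) = 345 + 190 × log₂ 32 = 345 + 190 × 5 ≈ 1295.000 ms.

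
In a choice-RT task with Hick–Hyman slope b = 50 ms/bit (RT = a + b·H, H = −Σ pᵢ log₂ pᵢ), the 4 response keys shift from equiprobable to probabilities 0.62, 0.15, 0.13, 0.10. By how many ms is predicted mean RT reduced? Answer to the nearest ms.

22 ms

The RT saving is b·ΔH. Equiprobable H₀ = log₂(4) = 2.0000 bits; with the given probabilities H = 1.5530 bits.
b·(H₀ − H) = 50 × (2.0000 − 1.5530) = 22.35 ms.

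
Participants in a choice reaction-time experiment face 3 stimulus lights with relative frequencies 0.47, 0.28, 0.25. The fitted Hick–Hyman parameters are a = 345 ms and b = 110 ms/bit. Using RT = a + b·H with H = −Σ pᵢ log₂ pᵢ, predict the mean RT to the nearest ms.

513 ms

Entropy contributions −pᵢ log₂ pᵢ: 0.5120, 0.5142, 0.5000; sum H = 1.5262 bits.
RT = a + bH = 345 + 110·1.5262 = 512.88 ms.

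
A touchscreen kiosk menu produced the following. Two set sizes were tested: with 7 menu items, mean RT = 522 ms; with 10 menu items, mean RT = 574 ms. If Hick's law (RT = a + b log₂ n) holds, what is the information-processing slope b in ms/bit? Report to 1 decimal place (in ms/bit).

The slope on a log₂ axis is (574 − 522) / (3.3219 − 2.8074) = 101.055 ms/bit.

101.1 ms/bit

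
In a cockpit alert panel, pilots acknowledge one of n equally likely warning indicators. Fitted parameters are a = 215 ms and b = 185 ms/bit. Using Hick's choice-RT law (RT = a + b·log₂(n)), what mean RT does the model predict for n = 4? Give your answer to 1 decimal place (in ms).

585.0 ms

log₂(4) = 2 bits, so RT = 215 + 185 × 2 ≈ 585.000 ms.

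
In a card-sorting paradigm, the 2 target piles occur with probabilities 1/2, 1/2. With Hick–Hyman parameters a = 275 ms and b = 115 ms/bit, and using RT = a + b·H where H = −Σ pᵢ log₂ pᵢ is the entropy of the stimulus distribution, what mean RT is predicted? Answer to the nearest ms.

390 ms

Each term −pᵢ log₂ pᵢ: 0.5·1 + 0.5·1; summed, H = 1.000 bits.
Mean RT = a + bH = 275 + 115·1.000 = 390.00 ms.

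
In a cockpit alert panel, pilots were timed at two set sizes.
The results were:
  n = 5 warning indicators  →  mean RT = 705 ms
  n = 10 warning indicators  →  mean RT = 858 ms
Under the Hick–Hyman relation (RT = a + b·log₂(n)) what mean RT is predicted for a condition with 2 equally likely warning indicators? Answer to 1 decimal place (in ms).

502.7 ms

Fit slope and intercept:
  b = (858 − 705) / (log₂ 10 − log₂ 5) = 153 / (3.3219 − 2.3219) = 153.000 ms/bit
  a = 705 − 153.000 × 2.3219 = 349.745 ms
Then RT(2) = 349.745 + 153.000 × log₂ 2 = 349.745 + 153.000 × 1 ≈ 502.745 ms.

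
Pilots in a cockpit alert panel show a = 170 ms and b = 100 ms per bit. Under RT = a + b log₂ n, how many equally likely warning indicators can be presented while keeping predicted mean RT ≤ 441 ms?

100·log₂ n ≤ 441 − 170 = 271, giving log₂ n ≤ 2.7100 and n ≤ 6.543. The largest whole number is 6.

6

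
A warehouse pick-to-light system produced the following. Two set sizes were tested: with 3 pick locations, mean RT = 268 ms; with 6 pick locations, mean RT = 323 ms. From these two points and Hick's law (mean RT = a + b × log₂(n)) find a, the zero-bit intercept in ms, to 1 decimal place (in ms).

b = (RT₂ − RT₁)/(log₂ n₂ − log₂ n₁) = (323 − 268)/(2.5850 − 1.5850) = 55.000 ms/bit.
Intercept: a = 268 − 55.000·log₂(3) = 180.827 ms.

180.8 ms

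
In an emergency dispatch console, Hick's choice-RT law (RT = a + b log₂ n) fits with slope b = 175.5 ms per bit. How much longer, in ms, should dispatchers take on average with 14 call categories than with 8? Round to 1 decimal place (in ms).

141.7 ms

Only the slope matters, since a is common to both: ΔRT = b·log₂(n₂/n₁).
log₂(14) − log₂(8) = 3.8074 − 3 = 0.8074.
ΔRT = 175.5 × 0.8074 = 141.691 ms.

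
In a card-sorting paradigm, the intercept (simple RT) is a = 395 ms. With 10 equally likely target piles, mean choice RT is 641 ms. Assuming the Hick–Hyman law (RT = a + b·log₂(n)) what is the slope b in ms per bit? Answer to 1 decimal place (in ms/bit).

b = (641 − 395) / log₂(10) = 246 / 3.3219 = 74.053 ms/bit.

74.1 ms/bit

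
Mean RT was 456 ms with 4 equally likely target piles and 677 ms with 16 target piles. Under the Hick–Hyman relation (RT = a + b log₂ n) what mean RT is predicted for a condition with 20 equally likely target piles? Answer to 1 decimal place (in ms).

RT is linear in log₂ n, so two points fix the line:
  b = (677 − 456) / (log₂ 16 − log₂ 4) = 221 / (4 − 2) = 110.500 ms/bit
  a = 456 − 110.500 × 2 = 235.000 ms
Then RT(20) = 235.000 + 110.500 × log₂ 20 = 235.000 + 110.500 × 4.3219 ≈ 712.573 ms.

712.6 ms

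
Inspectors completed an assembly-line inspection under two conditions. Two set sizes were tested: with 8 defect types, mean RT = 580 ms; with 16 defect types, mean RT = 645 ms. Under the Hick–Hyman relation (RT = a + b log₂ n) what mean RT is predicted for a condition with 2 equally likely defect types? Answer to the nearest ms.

Solve the two-equation system in a and b:
  b = (645 − 580) / (log₂ 16 − log₂ 8) = 65 / (4 − 3) = 65 ms/bit
  a = 580 − 65 × 3 = 385 ms
Then RT(2) = 385 + 65 × log₂ 2 = 385 + 65 × 1 ≈ 450.000 ms.

450 ms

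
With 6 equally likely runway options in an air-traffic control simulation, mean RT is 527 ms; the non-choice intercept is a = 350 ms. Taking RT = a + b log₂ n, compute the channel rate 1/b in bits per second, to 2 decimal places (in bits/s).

Choice component = 527 − 350 = 177 ms over log₂(6) = 2.5850 bits.
b = 177 / 2.5850 = 68.473 ms/bit, so 1/b = 14.604 bits/s.

14.60 bits/s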